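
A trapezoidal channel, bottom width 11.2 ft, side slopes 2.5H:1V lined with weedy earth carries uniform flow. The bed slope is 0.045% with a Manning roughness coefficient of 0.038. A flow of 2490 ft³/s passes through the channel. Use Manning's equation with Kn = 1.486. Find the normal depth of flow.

y_n = 15.2 ft

Manning's equation rearranged: A R^(2/3) = nQ / (1.486·√S) = 0.038 × 2490 / (1.486 × √0.00045) = 3002.
Trying y = 12.3 ft: A R^(2/3) = 1827 — too small.
Trying y = 16.7 ft: A R^(2/3) = 3753 — too large.
Trying y = 15.2 ft: A R^(2/3) = 3000 — ≈ 3002.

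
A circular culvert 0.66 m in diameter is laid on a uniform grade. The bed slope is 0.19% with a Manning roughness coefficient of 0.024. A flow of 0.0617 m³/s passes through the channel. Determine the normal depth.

y_n = 0.261 m

Manning's equation rearranged: A R^(2/3) = nQ / (1·√S) = 0.024 × 0.0617 / (√0.0019) = 0.03397.
Try y = 0.294 m: A R^(2/3) = 0.04211 — high.
Try y = 0.261 m: A R^(2/3) = 0.03396 — ≈ 0.03397.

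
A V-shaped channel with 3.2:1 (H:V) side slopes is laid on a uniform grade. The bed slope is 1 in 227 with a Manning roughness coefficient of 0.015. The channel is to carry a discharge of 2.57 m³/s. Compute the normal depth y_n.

Manning's equation rearranged: A R^(2/3) = nQ / (1·√S) = 0.015 × 2.57 / (√0.004405) = 0.5808.
Trying y = 0.472 m: A R^(2/3) = 0.2639 — low.
Trying y = 0.803 m: A R^(2/3) = 1.089 — high.
Trying y = 0.634 m: A R^(2/3) = 0.5797 — close enough.

y_n = 0.634 m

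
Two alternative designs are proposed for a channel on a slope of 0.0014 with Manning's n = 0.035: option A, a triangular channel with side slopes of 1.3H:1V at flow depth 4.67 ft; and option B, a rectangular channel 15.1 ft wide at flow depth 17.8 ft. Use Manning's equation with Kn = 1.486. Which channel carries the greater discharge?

Channel A: For a triangular section with side slope z = 1.3: A = zy² = 1.3×4.67² = 28.35 ft²; P = 2y√(1+z²) = 2×4.67×1.64 = 15.32 ft. Hydraulic radius R = A/P = 28.35/15.32 = 1.851 ft. Q_A = (1.486/0.035)·28.35·1.851^(2/3)·√0.0014 = 67.89 ft³/s.
Channel B: Flow area A = b·y = 15.1 × 17.8 = 268.8 ft². Wetted perimeter P = b + 2y = 15.1 + 2×17.8 = 50.7 ft. Hydraulic radius R = A/P = 268.8/50.7 = 5.301 ft. Q_B = (1.486/0.035)·268.8·5.301^(2/3)·√0.0014 = 1298 ft³/s.
Q_A = 67.89 ft³/s vs Q_B = 1298 ft³/s, so channel B carries more.

channel B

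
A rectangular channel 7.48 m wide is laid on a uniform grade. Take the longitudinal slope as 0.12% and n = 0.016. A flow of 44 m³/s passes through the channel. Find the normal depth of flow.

Manning's equation rearranged: A R^(2/3) = nQ / (1·√S) = 0.016 × 44 / (√0.0012) = 20.32.
Try y = 1.83 m: A R^(2/3) = 15.7 — short.
Try y = 2.67 m: A R^(2/3) = 26.84 — over.
Try y = 2.19 m: A R^(2/3) = 20.32 — ≈ 20.32.

y_n = 2.19 m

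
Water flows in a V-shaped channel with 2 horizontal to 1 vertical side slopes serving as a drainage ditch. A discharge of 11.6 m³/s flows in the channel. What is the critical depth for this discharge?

At critical depth, Q² T / (g A³) = 1, i.e. A³/T = Q²/g = 11.6²/9.81 = 13.72.
At y = 1.32 m: A³/T = 8.015 — short.
At y = 1.83 m: A³/T = 41.05 — over.
At y = 1.47 m: A³/T = 13.73 — ≈ 13.72.

y_c = 1.47 m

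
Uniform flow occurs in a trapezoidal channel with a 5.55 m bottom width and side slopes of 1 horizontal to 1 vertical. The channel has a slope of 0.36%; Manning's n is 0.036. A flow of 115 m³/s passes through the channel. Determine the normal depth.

Manning's equation rearranged: A R^(2/3) = nQ / (1·√S) = 0.036 × 115 / (√0.0036) = 69.
Try y = 5.22 m: A R^(2/3) = 110.8 — high.
Try y = 3.4 m: A R^(2/3) = 48.41 — low.
Try y = 4.1 m: A R^(2/3) = 69.09 — close enough.

y_n = 4.1 m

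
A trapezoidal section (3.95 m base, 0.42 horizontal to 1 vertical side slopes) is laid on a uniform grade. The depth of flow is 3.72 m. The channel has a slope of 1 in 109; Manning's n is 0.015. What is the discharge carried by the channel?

Q = 187 m³/s

With bottom width b = 3.95 m and side slope z = 0.42: A = (b + zy)y = (3.95 + 0.42×3.72)×3.72 = 20.51 m²; P = b + 2y√(1+z²) = 3.95 + 2×3.72×1.085 = 12.02 m.
Hydraulic radius R = A/P = 20.51/12.02 = 1.706 m.
Manning's equation: Q = (1/n) A R^(2/3) S^(1/2) = (1/0.015) × 20.51 × 1.706^(2/3) × 0.009174^(1/2) = 187 m³/s.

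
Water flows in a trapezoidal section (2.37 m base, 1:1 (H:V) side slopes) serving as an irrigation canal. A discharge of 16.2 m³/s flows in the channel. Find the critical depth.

At critical depth, Q² T / (g A³) = 1, i.e. A³/T = Q²/g = 16.2²/9.81 = 26.75.
Try y = 1.06 m: A³/T = 10.7 — too small.
Try y = 1.38 m: A³/T = 27.02 — ≈ 26.75.

y_c = 1.38 m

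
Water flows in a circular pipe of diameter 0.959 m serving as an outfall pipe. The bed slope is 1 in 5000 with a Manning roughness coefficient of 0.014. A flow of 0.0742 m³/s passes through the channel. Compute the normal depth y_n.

Manning's equation rearranged: A R^(2/3) = nQ / (1·√S) = 0.014 × 0.0742 / (√0.0002) = 0.07345.
At y = 0.293 m: A R^(2/3) = 0.05655 — low.
At y = 0.388 m: A R^(2/3) = 0.09592 — high.
At y = 0.336 m: A R^(2/3) = 0.07344 — close enough.

y_n = 0.336 m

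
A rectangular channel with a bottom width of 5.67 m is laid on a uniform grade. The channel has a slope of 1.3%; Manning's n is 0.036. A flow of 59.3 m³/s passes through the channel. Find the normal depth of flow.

Manning's equation rearranged: A R^(2/3) = nQ / (1·√S) = 0.036 × 59.3 / (√0.013) = 18.72.
Try y = 2.29 m: A R^(2/3) = 15.2 — too small.
Try y = 3.22 m: A R^(2/3) = 24.01 — too large.
Try y = 2.67 m: A R^(2/3) = 18.72 — ≈ 18.72.

y_n = 2.67 m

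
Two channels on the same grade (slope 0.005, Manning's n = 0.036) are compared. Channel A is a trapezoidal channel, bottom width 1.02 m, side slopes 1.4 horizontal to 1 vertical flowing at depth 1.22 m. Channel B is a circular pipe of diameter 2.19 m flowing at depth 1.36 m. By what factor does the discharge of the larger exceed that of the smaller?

Channel A: With bottom width b = 1.02 m and side slope z = 1.4: A = (b + zy)y = (1.02 + 1.4×1.22)×1.22 = 3.328 m²; P = b + 2y√(1+z²) = 1.02 + 2×1.22×1.72 = 5.218 m. Hydraulic radius R = A/P = 3.328/5.218 = 0.6378 m. Q_A = (1/0.036)·3.328·0.6378^(2/3)·√0.005 = 4.844 m³/s.
Channel B: For a circular section of diameter D = 2.19 m at depth y = 1.36 m, the central angle is θ = 2 arccos(1 − 2y/D) = 3.63 rad. Then A = (D²/8)(θ − sin θ) = 2.458 m² and P = Dθ/2 = 3.975 m. Hydraulic radius R = A/P = 2.458/3.975 = 0.6183 m. Q_B = (1/0.036)·2.458·0.6183^(2/3)·√0.005 = 3.504 m³/s.
The larger discharge is 4.844 m³/s and the smaller is 3.504 m³/s; the ratio is 1.38.

1.38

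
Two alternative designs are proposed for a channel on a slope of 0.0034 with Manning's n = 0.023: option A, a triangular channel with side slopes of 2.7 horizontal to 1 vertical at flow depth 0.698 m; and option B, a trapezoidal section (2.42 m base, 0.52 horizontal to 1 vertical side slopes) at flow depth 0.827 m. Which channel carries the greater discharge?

channel B

Channel A: For a triangular section with side slope z = 2.7: A = zy² = 2.7×0.698² = 1.315 m²; P = 2y√(1+z²) = 2×0.698×2.879 = 4.019 m. Hydraulic radius R = A/P = 1.315/4.019 = 0.3273 m. Q_A = (1/0.023)·1.315·0.3273^(2/3)·√0.0034 = 1.584 m³/s.
Channel B: With bottom width b = 2.42 m and side slope z = 0.52: A = (b + zy)y = (2.42 + 0.52×0.827)×0.827 = 2.357 m²; P = b + 2y√(1+z²) = 2.42 + 2×0.827×1.127 = 4.284 m. Hydraulic radius R = A/P = 2.357/4.284 = 0.5501 m. Q_B = (1/0.023)·2.357·0.5501^(2/3)·√0.0034 = 4.012 m³/s.
Q_A = 1.584 m³/s vs Q_B = 4.012 m³/s, so channel B carries more.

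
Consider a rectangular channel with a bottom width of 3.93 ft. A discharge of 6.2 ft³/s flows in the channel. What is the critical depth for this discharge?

For a rectangular channel, critical depth y_c = (q²/g)^(1/3) where q = Q/b = 6.2/3.93 = 1.578 ft²/s.
So y_c = (1.578²/32.2)^(1/3) = 0.426 ft.

y_c = 0.426 ft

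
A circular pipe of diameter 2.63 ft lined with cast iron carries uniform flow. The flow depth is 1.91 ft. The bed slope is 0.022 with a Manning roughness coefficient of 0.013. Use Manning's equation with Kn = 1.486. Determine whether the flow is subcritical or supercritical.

For a circular section of diameter D = 2.63 ft at depth y = 1.91 ft, the central angle is θ = 2 arccos(1 − 2y/D) = 4.081 rad. Then A = (D²/8)(θ − sin θ) = 4.226 ft² and P = Dθ/2 = 5.366 ft.
Hydraulic radius R = A/P = 4.226/5.366 = 0.7875 ft.
V = (1.486/n) R^(2/3) √S = (1.486/0.013) × 0.7875^(2/3) × √0.022 = 14.46 ft/s. Hydraulic depth D_h = A/T = 4.226/2.345 = 1.802 ft.
Froude number Fr = V/√(g·D_h) = 14.46/√(32.2×1.802) = 1.9, which is greater than 1, so the flow is supercritical.

supercritical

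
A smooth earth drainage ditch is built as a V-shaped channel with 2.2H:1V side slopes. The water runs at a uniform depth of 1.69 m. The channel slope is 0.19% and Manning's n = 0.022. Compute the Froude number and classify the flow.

For a triangular section with side slope z = 2.2: A = zy² = 2.2×1.69² = 6.283 m²; P = 2y√(1+z²) = 2×1.69×2.417 = 8.168 m.
Hydraulic radius R = A/P = 6.283/8.168 = 0.7693 m.
V = (1/n) R^(2/3) √S = (1/0.022) × 0.7693^(2/3) × √0.0019 = 1.663 m/s. Hydraulic depth D_h = A/T = 6.283/7.436 = 0.845 m.
Froude number Fr = V/√(g·D_h) = 1.663/√(9.81×0.845) = 0.578, which is less than 1, so the flow is subcritical.

subcritical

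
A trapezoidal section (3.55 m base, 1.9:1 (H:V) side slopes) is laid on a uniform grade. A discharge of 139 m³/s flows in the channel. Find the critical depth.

y_c = 3.24 m

At critical depth, Q² T / (g A³) = 1, i.e. A³/T = Q²/g = 139²/9.81 = 1970.
At y = 3.9 m: A³/T = 4251 — over.
At y = 2.65 m: A³/T = 864.5 — short.
At y = 3.24 m: A³/T = 1961 — matches.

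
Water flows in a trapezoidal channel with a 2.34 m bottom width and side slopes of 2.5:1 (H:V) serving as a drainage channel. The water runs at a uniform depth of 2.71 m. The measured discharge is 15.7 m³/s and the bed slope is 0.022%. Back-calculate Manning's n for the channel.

n = 0.03

With bottom width b = 2.34 m and side slope z = 2.5: A = (b + zy)y = (2.34 + 2.5×2.71)×2.71 = 24.7 m²; P = b + 2y√(1+z²) = 2.34 + 2×2.71×2.693 = 16.93 m.
Hydraulic radius R = A/P = 24.7/16.93 = 1.459 m.
Rearranging Manning's equation: n = (1/Q) A R^(2/3) S^(1/2) = (1/15.7) × 24.7 × 1.459^(2/3) × √0.00022 = 0.03.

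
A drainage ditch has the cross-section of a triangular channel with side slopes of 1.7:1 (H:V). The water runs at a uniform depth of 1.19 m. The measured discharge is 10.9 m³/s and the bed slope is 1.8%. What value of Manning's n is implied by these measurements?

n = 0.019

For a triangular section with side slope z = 1.7: A = zy² = 1.7×1.19² = 2.407 m²; P = 2y√(1+z²) = 2×1.19×1.972 = 4.694 m.
Hydraulic radius R = A/P = 2.407/4.694 = 0.5129 m.
Rearranging Manning's equation: n = (1/Q) A R^(2/3) S^(1/2) = (1/10.9) × 2.407 × 0.5129^(2/3) × √0.018 = 0.019.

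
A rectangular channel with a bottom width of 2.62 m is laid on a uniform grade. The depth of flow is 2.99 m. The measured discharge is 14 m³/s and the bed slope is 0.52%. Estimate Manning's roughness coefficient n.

n = 0.0379

Flow area A = b·y = 2.62 × 2.99 = 7.834 m². Wetted perimeter P = b + 2y = 2.62 + 2×2.99 = 8.6 m.
Hydraulic radius R = A/P = 7.834/8.6 = 0.9109 m.
Rearranging Manning's equation: n = (1/Q) A R^(2/3) S^(1/2) = (1/14) × 7.834 × 0.9109^(2/3) × √0.0052 = 0.0379.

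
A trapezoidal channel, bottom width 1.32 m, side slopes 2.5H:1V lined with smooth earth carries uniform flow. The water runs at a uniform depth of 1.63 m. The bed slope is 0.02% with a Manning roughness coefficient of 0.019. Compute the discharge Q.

Q = 5.97 m³/s

With bottom width b = 1.32 m and side slope z = 2.5: A = (b + zy)y = (1.32 + 2.5×1.63)×1.63 = 8.794 m²; P = b + 2y√(1+z²) = 1.32 + 2×1.63×2.693 = 10.1 m.
Hydraulic radius R = A/P = 8.794/10.1 = 0.8709 m.
Manning's equation: Q = (1/n) A R^(2/3) S^(1/2) = (1/0.019) × 8.794 × 0.8709^(2/3) × 0.0002^(1/2) = 5.97 m³/s.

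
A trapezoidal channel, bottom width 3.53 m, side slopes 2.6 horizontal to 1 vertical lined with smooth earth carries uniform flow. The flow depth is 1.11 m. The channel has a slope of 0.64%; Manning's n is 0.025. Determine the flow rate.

Q = 18.5 m³/s

With bottom width b = 3.53 m and side slope z = 2.6: A = (b + zy)y = (3.53 + 2.6×1.11)×1.11 = 7.122 m²; P = b + 2y√(1+z²) = 3.53 + 2×1.11×2.786 = 9.714 m.
Hydraulic radius R = A/P = 7.122/9.714 = 0.7331 m.
Manning's equation: Q = (1/n) A R^(2/3) S^(1/2) = (1/0.025) × 7.122 × 0.7331^(2/3) × 0.0064^(1/2) = 18.5 m³/s.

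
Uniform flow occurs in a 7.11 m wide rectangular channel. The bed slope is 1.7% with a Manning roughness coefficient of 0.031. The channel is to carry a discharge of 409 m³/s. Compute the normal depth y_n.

y_n = 7.59 m

Manning's equation rearranged: A R^(2/3) = nQ / (1·√S) = 0.031 × 409 / (√0.017) = 97.24.
At y = 9.55 m: A R^(2/3) = 128.1 — too large.
At y = 5.27 m: A R^(2/3) = 61.89 — too small.
At y = 7.59 m: A R^(2/3) = 97.3 — close enough.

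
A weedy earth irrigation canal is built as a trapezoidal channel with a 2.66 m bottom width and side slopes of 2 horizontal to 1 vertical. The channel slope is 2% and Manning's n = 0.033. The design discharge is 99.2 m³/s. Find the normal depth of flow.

y_n = 2.47 m

Manning's equation rearranged: A R^(2/3) = nQ / (1·√S) = 0.033 × 99.2 / (√0.02) = 23.15.
Try y = 2.94 m: A R^(2/3) = 34.18 — over.
Try y = 2.47 m: A R^(2/3) = 23.15 — matches.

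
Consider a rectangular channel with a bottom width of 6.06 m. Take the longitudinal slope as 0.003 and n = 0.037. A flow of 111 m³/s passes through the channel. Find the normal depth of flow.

Manning's equation rearranged: A R^(2/3) = nQ / (1·√S) = 0.037 × 111 / (√0.003) = 74.98.
Trying y = 8.65 m: A R^(2/3) = 89.85 — over.
Trying y = 6.48 m: A R^(2/3) = 63.67 — short.
Trying y = 7.42 m: A R^(2/3) = 74.94 — matches.

y_n = 7.42 m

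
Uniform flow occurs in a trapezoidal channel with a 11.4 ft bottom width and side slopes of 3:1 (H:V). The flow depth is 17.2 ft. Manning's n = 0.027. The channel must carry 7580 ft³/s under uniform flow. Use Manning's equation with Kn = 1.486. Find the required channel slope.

With bottom width b = 11.4 ft and side slope z = 3: A = (b + zy)y = (11.4 + 3×17.2)×17.2 = 1084 ft²; P = b + 2y√(1+z²) = 11.4 + 2×17.2×3.162 = 120.2 ft.
Hydraulic radius R = A/P = 1084/120.2 = 9.016 ft.
From Manning's equation, S = [nQ / (1.486 A R^(2/3))]² = [0.027 × 7580 / (1.486 × 1084 × 9.016^(2/3))]² = 0.000861.

S = 0.000861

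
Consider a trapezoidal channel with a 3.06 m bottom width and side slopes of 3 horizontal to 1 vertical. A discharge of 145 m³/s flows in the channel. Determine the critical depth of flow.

y_c = 2.97 m

At critical depth, Q² T / (g A³) = 1, i.e. A³/T = Q²/g = 145²/9.81 = 2143.
At y = 2.17 m: A³/T = 557 — short.
At y = 2.97 m: A³/T = 2152 — ≈ 2143.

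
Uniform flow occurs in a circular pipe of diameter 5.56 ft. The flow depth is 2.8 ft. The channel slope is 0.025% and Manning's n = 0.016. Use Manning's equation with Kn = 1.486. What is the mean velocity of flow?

For a circular section of diameter D = 5.56 ft at depth y = 2.8 ft, the central angle is θ = 2 arccos(1 − 2y/D) = 3.156 rad. Then A = (D²/8)(θ − sin θ) = 12.25 ft² and P = Dθ/2 = 8.774 ft.
Hydraulic radius R = A/P = 12.25/8.774 = 1.396 ft.
From Manning's equation, V = (1.486/n) R^(2/3) S^(1/2) = (1.486/0.016) × 1.396^(2/3) × 0.00025^(1/2) = 1.83 ft/s.

V = 1.83 ft/s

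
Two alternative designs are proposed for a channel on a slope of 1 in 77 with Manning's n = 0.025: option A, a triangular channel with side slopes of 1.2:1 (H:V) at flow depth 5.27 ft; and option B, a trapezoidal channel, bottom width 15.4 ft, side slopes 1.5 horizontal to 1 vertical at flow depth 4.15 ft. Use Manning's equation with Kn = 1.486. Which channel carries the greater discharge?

channel B

Channel A: For a triangular section with side slope z = 1.2: A = zy² = 1.2×5.27² = 33.33 ft²; P = 2y√(1+z²) = 2×5.27×1.562 = 16.46 ft. Hydraulic radius R = A/P = 33.33/16.46 = 2.024 ft. Q_A = (1.486/0.025)·33.33·2.024^(2/3)·√0.01299 = 361.3 ft³/s.
Channel B: With bottom width b = 15.4 ft and side slope z = 1.5: A = (b + zy)y = (15.4 + 1.5×4.15)×4.15 = 89.74 ft²; P = b + 2y√(1+z²) = 15.4 + 2×4.15×1.803 = 30.36 ft. Hydraulic radius R = A/P = 89.74/30.36 = 2.956 ft. Q_B = (1.486/0.025)·89.74·2.956^(2/3)·√0.01299 = 1252 ft³/s.
Q_A = 361.3 ft³/s vs Q_B = 1252 ft³/s, so channel B carries more.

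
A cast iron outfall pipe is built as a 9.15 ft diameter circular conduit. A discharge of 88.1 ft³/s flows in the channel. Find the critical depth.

At critical depth, Q² T / (g A³) = 1, i.e. A³/T = Q²/g = 88.1²/32.2 = 241.
Try y = 1.91 ft: A³/T = 132.6 — too small.
Try y = 2.23 ft: A³/T = 242.8 — ≈ 241.

y_c = 2.23 ft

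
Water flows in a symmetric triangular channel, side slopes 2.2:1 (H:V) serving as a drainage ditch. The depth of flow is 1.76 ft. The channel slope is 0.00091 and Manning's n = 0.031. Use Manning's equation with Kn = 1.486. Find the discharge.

Q = 8.5 ft³/s

For a triangular section with side slope z = 2.2: A = zy² = 2.2×1.76² = 6.815 ft²; P = 2y√(1+z²) = 2×1.76×2.417 = 8.506 ft.
Hydraulic radius R = A/P = 6.815/8.506 = 0.8011 ft.
Manning's equation: Q = (1.486/n) A R^(2/3) S^(1/2) = (1.486/0.031) × 6.815 × 0.8011^(2/3) × 0.00091^(1/2) = 8.5 ft³/s.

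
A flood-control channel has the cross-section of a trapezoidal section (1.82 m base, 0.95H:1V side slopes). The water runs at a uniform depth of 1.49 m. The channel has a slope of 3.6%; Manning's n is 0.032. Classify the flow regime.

With bottom width b = 1.82 m and side slope z = 0.95: A = (b + zy)y = (1.82 + 0.95×1.49)×1.49 = 4.821 m²; P = b + 2y√(1+z²) = 1.82 + 2×1.49×1.379 = 5.93 m.
Hydraulic radius R = A/P = 4.821/5.93 = 0.8129 m.
V = (1/n) R^(2/3) √S = (1/0.032) × 0.8129^(2/3) × √0.036 = 5.165 m/s. Hydraulic depth D_h = A/T = 4.821/4.651 = 1.037 m.
Froude number Fr = V/√(g·D_h) = 5.165/√(9.81×1.037) = 1.62, which is greater than 1, so the flow is supercritical.

supercritical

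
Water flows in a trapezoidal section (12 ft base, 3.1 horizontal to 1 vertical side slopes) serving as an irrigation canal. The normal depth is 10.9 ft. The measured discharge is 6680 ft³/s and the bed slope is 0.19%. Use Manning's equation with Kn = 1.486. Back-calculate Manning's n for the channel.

With bottom width b = 12 ft and side slope z = 3.1: A = (b + zy)y = (12 + 3.1×10.9)×10.9 = 499.1 ft²; P = b + 2y√(1+z²) = 12 + 2×10.9×3.257 = 83.01 ft.
Hydraulic radius R = A/P = 499.1/83.01 = 6.013 ft.
Rearranging Manning's equation: n = (1.486/Q) A R^(2/3) S^(1/2) = (1.486/6680) × 499.1 × 6.013^(2/3) × √0.0019 = 0.016.

n = 0.016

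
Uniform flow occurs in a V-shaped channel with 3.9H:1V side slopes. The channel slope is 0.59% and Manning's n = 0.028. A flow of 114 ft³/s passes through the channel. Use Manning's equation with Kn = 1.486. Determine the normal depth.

y_n = 2.51 ft

Manning's equation rearranged: A R^(2/3) = nQ / (1.486·√S) = 0.028 × 114 / (1.486 × √0.0059) = 27.97.
Trying y = 2.21 ft: A R^(2/3) = 19.93 — too small.
Trying y = 3.14 ft: A R^(2/3) = 50.85 — too large.
Trying y = 2.51 ft: A R^(2/3) = 27.99 — close enough.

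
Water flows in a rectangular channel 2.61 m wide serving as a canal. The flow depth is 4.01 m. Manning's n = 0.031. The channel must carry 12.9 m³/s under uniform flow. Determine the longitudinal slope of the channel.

S = 0.00149

Flow area A = b·y = 2.61 × 4.01 = 10.47 m². Wetted perimeter P = b + 2y = 2.61 + 2×4.01 = 10.63 m.
Hydraulic radius R = A/P = 10.47/10.63 = 0.9846 m.
From Manning's equation, S = [nQ / (1 A R^(2/3))]² = [0.031 × 12.9 / (1 × 10.47 × 0.9846^(2/3))]² = 0.00149.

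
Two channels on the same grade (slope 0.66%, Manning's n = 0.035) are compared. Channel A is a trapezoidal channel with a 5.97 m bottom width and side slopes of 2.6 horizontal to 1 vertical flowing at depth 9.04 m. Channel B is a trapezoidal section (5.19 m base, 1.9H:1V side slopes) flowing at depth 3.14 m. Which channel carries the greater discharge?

channel A

Channel A: With bottom width b = 5.97 m and side slope z = 2.6: A = (b + zy)y = (5.97 + 2.6×9.04)×9.04 = 266.4 m²; P = b + 2y√(1+z²) = 5.97 + 2×9.04×2.786 = 56.34 m. Hydraulic radius R = A/P = 266.4/56.34 = 4.73 m. Q_A = (1/0.035)·266.4·4.73^(2/3)·√0.0066 = 1743 m³/s.
Channel B: With bottom width b = 5.19 m and side slope z = 1.9: A = (b + zy)y = (5.19 + 1.9×3.14)×3.14 = 35.03 m²; P = b + 2y√(1+z²) = 5.19 + 2×3.14×2.147 = 18.67 m. Hydraulic radius R = A/P = 35.03/18.67 = 1.876 m. Q_B = (1/0.035)·35.03·1.876^(2/3)·√0.0066 = 123.7 m³/s.
Q_A = 1743 m³/s vs Q_B = 123.7 m³/s, so channel A carries more.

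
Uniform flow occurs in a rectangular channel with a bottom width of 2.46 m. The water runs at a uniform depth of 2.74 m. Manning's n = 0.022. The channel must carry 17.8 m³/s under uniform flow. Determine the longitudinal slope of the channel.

Flow area A = b·y = 2.46 × 2.74 = 6.74 m². Wetted perimeter P = b + 2y = 2.46 + 2×2.74 = 7.94 m.
Hydraulic radius R = A/P = 6.74/7.94 = 0.8489 m.
From Manning's equation, S = [nQ / (1 A R^(2/3))]² = [0.022 × 17.8 / (1 × 6.74 × 0.8489^(2/3))]² = 0.0042.

S = 0.0042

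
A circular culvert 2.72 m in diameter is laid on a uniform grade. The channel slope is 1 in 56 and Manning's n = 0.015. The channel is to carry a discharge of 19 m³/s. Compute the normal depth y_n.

Manning's equation rearranged: A R^(2/3) = nQ / (1·√S) = 0.015 × 19 / (√0.01786) = 2.133.
At y = 1.01 m: A R^(2/3) = 1.32 — short.
At y = 1.64 m: A R^(2/3) = 3.041 — over.
At y = 1.32 m: A R^(2/3) = 2.135 — matches.

y_n = 1.32 m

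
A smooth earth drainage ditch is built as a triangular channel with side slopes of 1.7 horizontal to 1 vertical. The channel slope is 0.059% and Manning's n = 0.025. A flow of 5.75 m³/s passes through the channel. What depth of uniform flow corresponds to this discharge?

y_n = 1.97 m

Manning's equation rearranged: A R^(2/3) = nQ / (1·√S) = 0.025 × 5.75 / (√0.00059) = 5.918.
Try y = 2.37 m: A R^(2/3) = 9.684 — high.
Try y = 1.37 m: A R^(2/3) = 2.246 — low.
Try y = 1.97 m: A R^(2/3) = 5.915 — matches.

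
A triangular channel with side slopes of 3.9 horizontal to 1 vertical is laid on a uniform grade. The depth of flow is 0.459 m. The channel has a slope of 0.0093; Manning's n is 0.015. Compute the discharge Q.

For a triangular section with side slope z = 3.9: A = zy² = 3.9×0.459² = 0.8217 m²; P = 2y√(1+z²) = 2×0.459×4.026 = 3.696 m.
Hydraulic radius R = A/P = 0.8217/3.696 = 0.2223 m.
Manning's equation: Q = (1/n) A R^(2/3) S^(1/2) = (1/0.015) × 0.8217 × 0.2223^(2/3) × 0.0093^(1/2) = 1.94 m³/s.

Q = 1.94 m³/s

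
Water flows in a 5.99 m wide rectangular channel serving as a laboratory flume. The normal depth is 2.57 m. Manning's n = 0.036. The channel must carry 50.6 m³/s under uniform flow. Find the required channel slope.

S = 0.00909

Flow area A = b·y = 5.99 × 2.57 = 15.39 m². Wetted perimeter P = b + 2y = 5.99 + 2×2.57 = 11.13 m.
Hydraulic radius R = A/P = 15.39/11.13 = 1.383 m.
From Manning's equation, S = [nQ / (1 A R^(2/3))]² = [0.036 × 50.6 / (1 × 15.39 × 1.383^(2/3))]² = 0.00909.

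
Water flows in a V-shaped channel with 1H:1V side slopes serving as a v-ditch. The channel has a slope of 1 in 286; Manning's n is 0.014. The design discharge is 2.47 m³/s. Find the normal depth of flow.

y_n = 1.06 m

Manning's equation rearranged: A R^(2/3) = nQ / (1·√S) = 0.014 × 2.47 / (√0.003497) = 0.5848.
Trying y = 0.908 m: A R^(2/3) = 0.3865 — short.
Trying y = 1.18 m: A R^(2/3) = 0.7774 — over.
Trying y = 1.06 m: A R^(2/3) = 0.5841 — ≈ 0.5848.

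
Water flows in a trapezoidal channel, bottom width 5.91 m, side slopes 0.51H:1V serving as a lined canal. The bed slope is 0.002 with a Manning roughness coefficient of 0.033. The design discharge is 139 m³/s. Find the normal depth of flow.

Manning's equation rearranged: A R^(2/3) = nQ / (1·√S) = 0.033 × 139 / (√0.002) = 102.6.
Trying y = 6.74 m: A R^(2/3) = 130.9 — over.
Trying y = 4.17 m: A R^(2/3) = 56.59 — short.
Trying y = 5.88 m: A R^(2/3) = 102.6 — ≈ 102.6.

y_n = 5.88 m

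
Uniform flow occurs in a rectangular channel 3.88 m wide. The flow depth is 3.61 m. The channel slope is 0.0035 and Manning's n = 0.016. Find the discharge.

Q = 60.5 m³/s

Flow area A = b·y = 3.88 × 3.61 = 14.01 m². Wetted perimeter P = b + 2y = 3.88 + 2×3.61 = 11.1 m.
Hydraulic radius R = A/P = 14.01/11.1 = 1.262 m.
Manning's equation: Q = (1/n) A R^(2/3) S^(1/2) = (1/0.016) × 14.01 × 1.262^(2/3) × 0.0035^(1/2) = 60.5 m³/s.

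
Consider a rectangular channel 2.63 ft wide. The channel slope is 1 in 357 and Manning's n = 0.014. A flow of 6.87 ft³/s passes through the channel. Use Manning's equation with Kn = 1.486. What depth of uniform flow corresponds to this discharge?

y_n = 0.758 ft

Manning's equation rearranged: A R^(2/3) = nQ / (1.486·√S) = 0.014 × 6.87 / (1.486 × √0.002801) = 1.223.
At y = 0.65 ft: A R^(2/3) = 0.9814 — short.
At y = 0.758 ft: A R^(2/3) = 1.224 — matches.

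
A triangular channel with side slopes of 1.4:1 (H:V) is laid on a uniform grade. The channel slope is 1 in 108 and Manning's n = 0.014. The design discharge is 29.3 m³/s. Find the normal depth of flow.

y_n = 1.9 m

Manning's equation rearranged: A R^(2/3) = nQ / (1·√S) = 0.014 × 29.3 / (√0.009259) = 4.263.
At y = 2.41 m: A R^(2/3) = 8.026 — high.
At y = 1.41 m: A R^(2/3) = 1.922 — low.
At y = 1.9 m: A R^(2/3) = 4.257 — ≈ 4.263.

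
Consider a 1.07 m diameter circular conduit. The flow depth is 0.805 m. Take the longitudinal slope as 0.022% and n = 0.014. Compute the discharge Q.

Q = 0.362 m³/s

For a circular section of diameter D = 1.07 m at depth y = 0.805 m, the central angle is θ = 2 arccos(1 − 2y/D) = 4.2 rad. Then A = (D²/8)(θ − sin θ) = 0.7257 m² and P = Dθ/2 = 2.247 m.
Hydraulic radius R = A/P = 0.7257/2.247 = 0.323 m.
Manning's equation: Q = (1/n) A R^(2/3) S^(1/2) = (1/0.014) × 0.7257 × 0.323^(2/3) × 0.00022^(1/2) = 0.362 m³/s.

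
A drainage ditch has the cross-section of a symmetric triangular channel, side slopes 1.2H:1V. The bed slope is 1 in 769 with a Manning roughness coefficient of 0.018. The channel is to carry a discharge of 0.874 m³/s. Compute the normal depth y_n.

Manning's equation rearranged: A R^(2/3) = nQ / (1·√S) = 0.018 × 0.874 / (√0.0013) = 0.4363.
Try y = 1.08 m: A R^(2/3) = 0.7785 — high.
Try y = 0.776 m: A R^(2/3) = 0.3224 — low.
Try y = 0.869 m: A R^(2/3) = 0.4361 — matches.

y_n = 0.869 m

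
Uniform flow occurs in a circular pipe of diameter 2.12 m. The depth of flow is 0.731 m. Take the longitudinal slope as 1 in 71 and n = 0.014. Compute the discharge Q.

Q = 5.01 m³/s

For a circular section of diameter D = 2.12 m at depth y = 0.731 m, the central angle is θ = 2 arccos(1 − 2y/D) = 2.51 rad. Then A = (D²/8)(θ − sin θ) = 1.079 m² and P = Dθ/2 = 2.661 m.
Hydraulic radius R = A/P = 1.079/2.661 = 0.4054 m.
Manning's equation: Q = (1/n) A R^(2/3) S^(1/2) = (1/0.014) × 1.079 × 0.4054^(2/3) × 0.01408^(1/2) = 5.01 m³/s.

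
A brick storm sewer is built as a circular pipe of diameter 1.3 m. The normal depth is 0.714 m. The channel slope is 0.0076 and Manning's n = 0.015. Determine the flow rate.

For a circular section of diameter D = 1.3 m at depth y = 0.714 m, the central angle is θ = 2 arccos(1 − 2y/D) = 3.339 rad. Then A = (D²/8)(θ − sin θ) = 0.7467 m² and P = Dθ/2 = 2.17 m.
Hydraulic radius R = A/P = 0.7467/2.17 = 0.3441 m.
Manning's equation: Q = (1/n) A R^(2/3) S^(1/2) = (1/0.015) × 0.7467 × 0.3441^(2/3) × 0.0076^(1/2) = 2.13 m³/s.

Q = 2.13 m³/s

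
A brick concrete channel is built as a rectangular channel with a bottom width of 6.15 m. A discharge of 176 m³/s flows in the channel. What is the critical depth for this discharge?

For a rectangular channel, critical depth y_c = (q²/g)^(1/3) where q = Q/b = 176/6.15 = 28.62 m²/s.
So y_c = (28.62²/9.81)^(1/3) = 4.37 m.

y_c = 4.37 m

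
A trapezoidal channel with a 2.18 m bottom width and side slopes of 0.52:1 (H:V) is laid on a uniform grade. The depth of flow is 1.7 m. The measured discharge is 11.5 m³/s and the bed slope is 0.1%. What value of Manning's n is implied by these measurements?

With bottom width b = 2.18 m and side slope z = 0.52: A = (b + zy)y = (2.18 + 0.52×1.7)×1.7 = 5.209 m²; P = b + 2y√(1+z²) = 2.18 + 2×1.7×1.127 = 6.012 m.
Hydraulic radius R = A/P = 5.209/6.012 = 0.8664 m.
Rearranging Manning's equation: n = (1/Q) A R^(2/3) S^(1/2) = (1/11.5) × 5.209 × 0.8664^(2/3) × √0.001 = 0.013.

n = 0.013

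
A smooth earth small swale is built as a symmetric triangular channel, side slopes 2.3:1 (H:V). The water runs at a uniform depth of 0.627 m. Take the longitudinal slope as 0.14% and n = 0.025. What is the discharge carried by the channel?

For a triangular section with side slope z = 2.3: A = zy² = 2.3×0.627² = 0.9042 m²; P = 2y√(1+z²) = 2×0.627×2.508 = 3.145 m.
Hydraulic radius R = A/P = 0.9042/3.145 = 0.2875 m.
Manning's equation: Q = (1/n) A R^(2/3) S^(1/2) = (1/0.025) × 0.9042 × 0.2875^(2/3) × 0.0014^(1/2) = 0.589 m³/s.

Q = 0.589 m³/s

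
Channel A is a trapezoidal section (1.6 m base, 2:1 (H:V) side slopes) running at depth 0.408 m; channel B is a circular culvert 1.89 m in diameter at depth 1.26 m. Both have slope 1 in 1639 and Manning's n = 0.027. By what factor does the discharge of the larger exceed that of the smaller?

3.1

Channel A: With bottom width b = 1.6 m and side slope z = 2: A = (b + zy)y = (1.6 + 2×0.408)×0.408 = 0.9857 m²; P = b + 2y√(1+z²) = 1.6 + 2×0.408×2.236 = 3.425 m. Hydraulic radius R = A/P = 0.9857/3.425 = 0.2878 m. Q_A = (1/0.027)·0.9857·0.2878^(2/3)·√0.0006101 = 0.3931 m³/s.
Channel B: For a circular section of diameter D = 1.89 m at depth y = 1.26 m, the central angle is θ = 2 arccos(1 − 2y/D) = 3.821 rad. Then A = (D²/8)(θ − sin θ) = 1.987 m² and P = Dθ/2 = 3.611 m. Hydraulic radius R = A/P = 1.987/3.611 = 0.5502 m. Q_B = (1/0.027)·1.987·0.5502^(2/3)·√0.0006101 = 1.221 m³/s.
The larger discharge is 1.221 m³/s and the smaller is 0.3931 m³/s; the ratio is 3.1.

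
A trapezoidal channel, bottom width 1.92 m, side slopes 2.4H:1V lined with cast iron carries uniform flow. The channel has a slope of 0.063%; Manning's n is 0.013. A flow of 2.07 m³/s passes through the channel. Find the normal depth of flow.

y_n = 0.594 m

Manning's equation rearranged: A R^(2/3) = nQ / (1·√S) = 0.013 × 2.07 / (√0.00063) = 1.072.
At y = 0.689 m: A R^(2/3) = 1.44 — too large.
At y = 0.415 m: A R^(2/3) = 0.5384 — too small.
At y = 0.594 m: A R^(2/3) = 1.073 — matches.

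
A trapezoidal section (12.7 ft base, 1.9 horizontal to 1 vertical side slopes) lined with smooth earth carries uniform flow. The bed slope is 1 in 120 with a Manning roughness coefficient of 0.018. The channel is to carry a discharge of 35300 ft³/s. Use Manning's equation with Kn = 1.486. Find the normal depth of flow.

y_n = 19.8 ft

Manning's equation rearranged: A R^(2/3) = nQ / (1.486·√S) = 0.018 × 35300 / (1.486 × √0.008333) = 4684.
Try y = 14.7 ft: A R^(2/3) = 2364 — low.
Try y = 25.2 ft: A R^(2/3) = 8278 — high.
Try y = 19.8 ft: A R^(2/3) = 4685 — close enough.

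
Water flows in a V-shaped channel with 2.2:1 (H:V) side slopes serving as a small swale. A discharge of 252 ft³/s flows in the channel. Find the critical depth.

y_c = 3.82 ft

At critical depth, Q² T / (g A³) = 1, i.e. A³/T = Q²/g = 252²/32.2 = 1972.
At y = 3.34 ft: A³/T = 1006 — short.
At y = 4.61 ft: A³/T = 5039 — over.
At y = 3.82 ft: A³/T = 1968 — ≈ 1972.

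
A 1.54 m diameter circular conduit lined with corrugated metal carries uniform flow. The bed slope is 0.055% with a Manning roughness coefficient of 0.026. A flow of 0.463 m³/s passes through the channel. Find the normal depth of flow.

Manning's equation rearranged: A R^(2/3) = nQ / (1·√S) = 0.026 × 0.463 / (√0.00055) = 0.5133.
At y = 0.977 m: A R^(2/3) = 0.7199 — too large.
At y = 0.677 m: A R^(2/3) = 0.3939 — too small.
At y = 0.789 m: A R^(2/3) = 0.5136 — ≈ 0.5133.

y_n = 0.789 m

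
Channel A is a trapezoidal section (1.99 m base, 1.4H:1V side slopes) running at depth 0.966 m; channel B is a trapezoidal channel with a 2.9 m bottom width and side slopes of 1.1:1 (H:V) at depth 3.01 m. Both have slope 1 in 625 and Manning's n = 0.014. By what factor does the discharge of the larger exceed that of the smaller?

Channel A: With bottom width b = 1.99 m and side slope z = 1.4: A = (b + zy)y = (1.99 + 1.4×0.966)×0.966 = 3.229 m²; P = b + 2y√(1+z²) = 1.99 + 2×0.966×1.72 = 5.314 m. Hydraulic radius R = A/P = 3.229/5.314 = 0.6076 m. Q_A = (1/0.014)·3.229·0.6076^(2/3)·√0.0016 = 6.618 m³/s.
Channel B: With bottom width b = 2.9 m and side slope z = 1.1: A = (b + zy)y = (2.9 + 1.1×3.01)×3.01 = 18.7 m²; P = b + 2y√(1+z²) = 2.9 + 2×3.01×1.487 = 11.85 m. Hydraulic radius R = A/P = 18.7/11.85 = 1.578 m. Q_B = (1/0.014)·18.7·1.578^(2/3)·√0.0016 = 72.39 m³/s.
The larger discharge is 72.39 m³/s and the smaller is 6.618 m³/s; the ratio is 10.9.

10.9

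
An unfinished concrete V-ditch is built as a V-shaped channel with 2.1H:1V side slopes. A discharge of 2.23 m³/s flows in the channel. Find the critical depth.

y_c = 0.745 m

At critical depth, Q² T / (g A³) = 1, i.e. A³/T = Q²/g = 2.23²/9.81 = 0.5069.
Try y = 0.855 m: A³/T = 1.007 — too large.
Try y = 0.57 m: A³/T = 0.1327 — too small.
Try y = 0.745 m: A³/T = 0.506 — ≈ 0.5069.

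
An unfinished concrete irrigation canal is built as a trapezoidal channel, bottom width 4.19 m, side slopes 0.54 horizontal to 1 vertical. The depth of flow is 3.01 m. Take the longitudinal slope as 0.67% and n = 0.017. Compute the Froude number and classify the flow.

With bottom width b = 4.19 m and side slope z = 0.54: A = (b + zy)y = (4.19 + 0.54×3.01)×3.01 = 17.5 m²; P = b + 2y√(1+z²) = 4.19 + 2×3.01×1.136 = 11.03 m.
Hydraulic radius R = A/P = 17.5/11.03 = 1.587 m.
V = (1/n) R^(2/3) √S = (1/0.017) × 1.587^(2/3) × √0.0067 = 6.55 m/s. Hydraulic depth D_h = A/T = 17.5/7.441 = 2.352 m.
Froude number Fr = V/√(g·D_h) = 6.55/√(9.81×2.352) = 1.36, which is greater than 1, so the flow is supercritical.

supercritical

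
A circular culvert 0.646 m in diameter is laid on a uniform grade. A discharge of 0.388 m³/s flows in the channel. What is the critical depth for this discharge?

At critical depth, Q² T / (g A³) = 1, i.e. A³/T = Q²/g = 0.388²/9.81 = 0.01535.
Trying y = 0.489 m: A³/T = 0.03404 — over.
Trying y = 0.399 m: A³/T = 0.01529 — matches.

y_c = 0.399 m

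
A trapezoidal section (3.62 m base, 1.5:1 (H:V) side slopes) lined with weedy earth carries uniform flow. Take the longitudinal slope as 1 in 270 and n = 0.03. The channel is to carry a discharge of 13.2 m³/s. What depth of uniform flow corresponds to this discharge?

Manning's equation rearranged: A R^(2/3) = nQ / (1·√S) = 0.03 × 13.2 / (√0.003704) = 6.507.
Trying y = 1.43 m: A R^(2/3) = 7.907 — too large.
Trying y = 0.959 m: A R^(2/3) = 3.771 — too small.
Trying y = 1.29 m: A R^(2/3) = 6.512 — matches.

y_n = 1.29 m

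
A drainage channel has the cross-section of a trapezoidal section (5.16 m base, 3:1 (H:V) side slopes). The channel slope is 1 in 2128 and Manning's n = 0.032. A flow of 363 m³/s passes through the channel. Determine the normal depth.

Manning's equation rearranged: A R^(2/3) = nQ / (1·√S) = 0.032 × 363 / (√0.0004699) = 535.8.
Trying y = 9.41 m: A R^(2/3) = 901.3 — high.
Trying y = 5.64 m: A R^(2/3) = 261.9 — low.
Trying y = 7.61 m: A R^(2/3) = 536.5 — ≈ 535.8.

y_n = 7.61 m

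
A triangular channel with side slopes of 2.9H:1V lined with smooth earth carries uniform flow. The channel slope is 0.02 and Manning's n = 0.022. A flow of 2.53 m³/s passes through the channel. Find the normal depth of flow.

Manning's equation rearranged: A R^(2/3) = nQ / (1·√S) = 0.022 × 2.53 / (√0.02) = 0.3936.
Try y = 0.654 m: A R^(2/3) = 0.5671 — over.
Try y = 0.407 m: A R^(2/3) = 0.1601 — short.
Try y = 0.57 m: A R^(2/3) = 0.393 — close enough.

y_n = 0.57 m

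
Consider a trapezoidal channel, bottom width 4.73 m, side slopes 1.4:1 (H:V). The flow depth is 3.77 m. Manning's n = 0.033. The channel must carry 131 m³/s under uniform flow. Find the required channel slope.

With bottom width b = 4.73 m and side slope z = 1.4: A = (b + zy)y = (4.73 + 1.4×3.77)×3.77 = 37.73 m²; P = b + 2y√(1+z²) = 4.73 + 2×3.77×1.72 = 17.7 m.
Hydraulic radius R = A/P = 37.73/17.7 = 2.131 m.
From Manning's equation, S = [nQ / (1 A R^(2/3))]² = [0.033 × 131 / (1 × 37.73 × 2.131^(2/3))]² = 0.00479.

S = 0.00479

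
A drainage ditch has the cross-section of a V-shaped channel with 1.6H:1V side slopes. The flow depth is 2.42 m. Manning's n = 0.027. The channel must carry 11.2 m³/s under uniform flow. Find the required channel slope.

S = 0.00101

For a triangular section with side slope z = 1.6: A = zy² = 1.6×2.42² = 9.37 m²; P = 2y√(1+z²) = 2×2.42×1.887 = 9.132 m.
Hydraulic radius R = A/P = 9.37/9.132 = 1.026 m.
From Manning's equation, S = [nQ / (1 A R^(2/3))]² = [0.027 × 11.2 / (1 × 9.37 × 1.026^(2/3))]² = 0.00101.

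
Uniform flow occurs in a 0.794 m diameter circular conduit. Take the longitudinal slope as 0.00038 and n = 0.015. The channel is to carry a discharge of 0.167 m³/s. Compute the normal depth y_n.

Manning's equation rearranged: A R^(2/3) = nQ / (1·√S) = 0.015 × 0.167 / (√0.00038) = 0.1285.
Trying y = 0.452 m: A R^(2/3) = 0.1043 — short.
Trying y = 0.658 m: A R^(2/3) = 0.1701 — over.
Trying y = 0.519 m: A R^(2/3) = 0.1285 — ≈ 0.1285.

y_n = 0.519 m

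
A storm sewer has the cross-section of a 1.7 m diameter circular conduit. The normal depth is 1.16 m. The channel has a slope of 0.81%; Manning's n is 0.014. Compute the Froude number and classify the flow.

supercritical

For a circular section of diameter D = 1.7 m at depth y = 1.16 m, the central angle is θ = 2 arccos(1 − 2y/D) = 3.888 rad. Then A = (D²/8)(θ − sin θ) = 1.65 m² and P = Dθ/2 = 3.305 m.
Hydraulic radius R = A/P = 1.65/3.305 = 0.4992 m.
V = (1/n) R^(2/3) √S = (1/0.014) × 0.4992^(2/3) × √0.0081 = 4.046 m/s. Hydraulic depth D_h = A/T = 1.65/1.583 = 1.042 m.
Froude number Fr = V/√(g·D_h) = 4.046/√(9.81×1.042) = 1.27, which is greater than 1, so the flow is supercritical.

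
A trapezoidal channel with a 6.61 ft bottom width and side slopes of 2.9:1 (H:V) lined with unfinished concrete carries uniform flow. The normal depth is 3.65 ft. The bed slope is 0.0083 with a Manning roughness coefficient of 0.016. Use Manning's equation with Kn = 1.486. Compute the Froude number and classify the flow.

With bottom width b = 6.61 ft and side slope z = 2.9: A = (b + zy)y = (6.61 + 2.9×3.65)×3.65 = 62.76 ft²; P = b + 2y√(1+z²) = 6.61 + 2×3.65×3.068 = 29 ft.
Hydraulic radius R = A/P = 62.76/29 = 2.164 ft.
V = (1.486/n) R^(2/3) √S = (1.486/0.016) × 2.164^(2/3) × √0.0083 = 14.16 ft/s. Hydraulic depth D_h = A/T = 62.76/27.78 = 2.259 ft.
Froude number Fr = V/√(g·D_h) = 14.16/√(32.2×2.259) = 1.66, which is greater than 1, so the flow is supercritical.

supercritical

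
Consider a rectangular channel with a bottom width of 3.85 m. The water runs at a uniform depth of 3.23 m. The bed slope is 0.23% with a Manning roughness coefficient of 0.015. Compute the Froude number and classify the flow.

subcritical

Flow area A = b·y = 3.85 × 3.23 = 12.44 m². Wetted perimeter P = b + 2y = 3.85 + 2×3.23 = 10.31 m.
Hydraulic radius R = A/P = 12.44/10.31 = 1.206 m.
V = (1/n) R^(2/3) √S = (1/0.015) × 1.206^(2/3) × √0.0023 = 3.623 m/s. Hydraulic depth D_h = A/T = 12.44/3.85 = 3.23 m.
Froude number Fr = V/√(g·D_h) = 3.623/√(9.81×3.23) = 0.644, which is less than 1, so the flow is subcritical.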